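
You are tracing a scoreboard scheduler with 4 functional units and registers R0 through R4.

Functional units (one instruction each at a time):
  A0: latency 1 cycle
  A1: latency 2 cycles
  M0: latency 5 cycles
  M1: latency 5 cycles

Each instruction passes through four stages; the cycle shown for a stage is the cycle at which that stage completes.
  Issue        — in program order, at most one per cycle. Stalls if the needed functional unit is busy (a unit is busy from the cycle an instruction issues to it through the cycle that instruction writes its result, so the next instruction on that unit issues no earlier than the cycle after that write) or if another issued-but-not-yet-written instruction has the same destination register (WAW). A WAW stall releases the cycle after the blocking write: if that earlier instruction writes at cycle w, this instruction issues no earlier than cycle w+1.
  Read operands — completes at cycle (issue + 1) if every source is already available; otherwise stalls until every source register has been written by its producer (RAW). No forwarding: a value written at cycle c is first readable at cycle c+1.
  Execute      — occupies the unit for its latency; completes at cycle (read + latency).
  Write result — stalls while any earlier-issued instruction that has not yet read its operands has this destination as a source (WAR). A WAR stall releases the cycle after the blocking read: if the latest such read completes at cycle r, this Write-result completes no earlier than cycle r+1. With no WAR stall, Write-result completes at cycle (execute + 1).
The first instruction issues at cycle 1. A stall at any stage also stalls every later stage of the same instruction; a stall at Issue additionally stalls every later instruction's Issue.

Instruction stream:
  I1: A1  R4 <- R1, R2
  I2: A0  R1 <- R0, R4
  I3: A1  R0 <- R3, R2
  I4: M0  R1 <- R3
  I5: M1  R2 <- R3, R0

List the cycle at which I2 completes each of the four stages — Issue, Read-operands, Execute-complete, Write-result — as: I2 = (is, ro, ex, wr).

cycle 1: issue I1 (A1)
cycle 2: I1 read-ops | issue I2 (A0)
cycle 4: I1 finished on A1
cycle 5: I1→R4
cycle 6: I2 read-ops | issue I3 (A1)
cycle 7: I2 finished on A0 | I3 read-ops
cycle 8: I2→R1
cycle 9: I3 finished on A1 | issue I4 (M0)
cycle 10: I3→R0 | I4 read-ops | issue I5 (M1)
cycle 11: I5 read-ops
cycle 15: I4 finished on M0
cycle 16: I4→R1 | I5 finished on M1
cycle 17: I5→R2

I2 = (2, 6, 7, 8)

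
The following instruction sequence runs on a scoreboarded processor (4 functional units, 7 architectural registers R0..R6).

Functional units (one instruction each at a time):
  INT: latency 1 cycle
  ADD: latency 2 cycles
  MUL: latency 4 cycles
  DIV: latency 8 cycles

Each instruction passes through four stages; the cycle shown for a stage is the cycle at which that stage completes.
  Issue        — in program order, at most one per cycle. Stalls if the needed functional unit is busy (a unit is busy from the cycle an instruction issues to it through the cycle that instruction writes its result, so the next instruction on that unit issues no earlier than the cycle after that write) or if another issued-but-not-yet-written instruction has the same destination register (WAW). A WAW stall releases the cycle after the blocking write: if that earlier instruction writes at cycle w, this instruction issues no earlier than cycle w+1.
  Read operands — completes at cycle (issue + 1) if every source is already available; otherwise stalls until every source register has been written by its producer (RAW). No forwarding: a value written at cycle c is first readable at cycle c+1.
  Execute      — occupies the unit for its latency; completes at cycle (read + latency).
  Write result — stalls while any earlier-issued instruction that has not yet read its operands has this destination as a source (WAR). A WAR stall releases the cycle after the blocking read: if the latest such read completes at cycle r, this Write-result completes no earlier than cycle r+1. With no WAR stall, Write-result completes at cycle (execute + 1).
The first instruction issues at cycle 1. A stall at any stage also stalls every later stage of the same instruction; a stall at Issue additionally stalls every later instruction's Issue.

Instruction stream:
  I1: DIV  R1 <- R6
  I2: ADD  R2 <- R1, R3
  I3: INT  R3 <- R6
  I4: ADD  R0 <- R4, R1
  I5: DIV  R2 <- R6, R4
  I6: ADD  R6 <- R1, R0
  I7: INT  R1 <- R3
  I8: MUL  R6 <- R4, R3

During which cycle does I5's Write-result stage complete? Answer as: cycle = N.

t=1  I1→DIV
t=2  I1 RO | I2→ADD
t=3  I3→INT
t=4  I3 RO
t=5  I3 EX
t=10  I1 EX
t=11  I1 WR R1
t=12  I2 RO
t=13  I3 WR R3
t=14  I2 EX
t=15  I2 WR R2
t=16  I4→ADD
t=17  I4 RO | I5→DIV
t=18  I5 RO
t=19  I4 EX
t=20  I4 WR R0
t=21  I6→ADD
t=22  I6 RO | I7→INT
t=23  I7 RO
t=24  I6 EX | I7 EX
t=25  I6 WR R6 | I7 WR R1
t=26  I5 EX | I8→MUL
t=27  I5 WR R2 | I8 RO
t=31  I8 EX
t=32  I8 WR R6

cycle = 27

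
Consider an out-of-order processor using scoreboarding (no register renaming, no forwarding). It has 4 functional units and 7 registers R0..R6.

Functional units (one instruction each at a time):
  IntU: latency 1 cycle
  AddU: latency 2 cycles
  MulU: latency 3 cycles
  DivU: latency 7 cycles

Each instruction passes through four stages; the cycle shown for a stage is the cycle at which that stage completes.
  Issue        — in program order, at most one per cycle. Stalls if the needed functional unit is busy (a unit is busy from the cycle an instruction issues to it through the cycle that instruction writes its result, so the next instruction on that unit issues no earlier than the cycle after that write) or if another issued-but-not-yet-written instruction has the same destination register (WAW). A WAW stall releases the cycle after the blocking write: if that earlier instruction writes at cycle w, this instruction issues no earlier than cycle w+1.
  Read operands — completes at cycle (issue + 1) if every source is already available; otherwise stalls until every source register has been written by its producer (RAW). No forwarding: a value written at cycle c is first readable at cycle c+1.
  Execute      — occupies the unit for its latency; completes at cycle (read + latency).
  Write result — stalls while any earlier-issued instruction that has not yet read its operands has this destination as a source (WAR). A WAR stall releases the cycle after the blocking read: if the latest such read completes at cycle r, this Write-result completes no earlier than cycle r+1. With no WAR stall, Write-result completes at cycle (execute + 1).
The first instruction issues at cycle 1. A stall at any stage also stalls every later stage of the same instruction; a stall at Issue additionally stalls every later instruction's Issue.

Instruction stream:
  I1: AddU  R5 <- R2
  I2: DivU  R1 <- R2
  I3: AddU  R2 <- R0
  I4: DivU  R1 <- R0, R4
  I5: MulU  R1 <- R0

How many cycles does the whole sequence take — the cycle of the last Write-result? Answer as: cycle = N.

cycle = 27

I1  is:1  ro:2  ex:4  wr:5
I2  is:2  ro:3  ex:10  wr:11
I3  is:6  ro:7  ex:9  wr:10  — struct: AddU busy until I1 writes@5
I4  is:12  ro:13  ex:20  wr:21  — struct: DivU busy until I2 writes@11
I5  is:22  ro:23  ex:26  wr:27  — WAW R1: wait I4 write@21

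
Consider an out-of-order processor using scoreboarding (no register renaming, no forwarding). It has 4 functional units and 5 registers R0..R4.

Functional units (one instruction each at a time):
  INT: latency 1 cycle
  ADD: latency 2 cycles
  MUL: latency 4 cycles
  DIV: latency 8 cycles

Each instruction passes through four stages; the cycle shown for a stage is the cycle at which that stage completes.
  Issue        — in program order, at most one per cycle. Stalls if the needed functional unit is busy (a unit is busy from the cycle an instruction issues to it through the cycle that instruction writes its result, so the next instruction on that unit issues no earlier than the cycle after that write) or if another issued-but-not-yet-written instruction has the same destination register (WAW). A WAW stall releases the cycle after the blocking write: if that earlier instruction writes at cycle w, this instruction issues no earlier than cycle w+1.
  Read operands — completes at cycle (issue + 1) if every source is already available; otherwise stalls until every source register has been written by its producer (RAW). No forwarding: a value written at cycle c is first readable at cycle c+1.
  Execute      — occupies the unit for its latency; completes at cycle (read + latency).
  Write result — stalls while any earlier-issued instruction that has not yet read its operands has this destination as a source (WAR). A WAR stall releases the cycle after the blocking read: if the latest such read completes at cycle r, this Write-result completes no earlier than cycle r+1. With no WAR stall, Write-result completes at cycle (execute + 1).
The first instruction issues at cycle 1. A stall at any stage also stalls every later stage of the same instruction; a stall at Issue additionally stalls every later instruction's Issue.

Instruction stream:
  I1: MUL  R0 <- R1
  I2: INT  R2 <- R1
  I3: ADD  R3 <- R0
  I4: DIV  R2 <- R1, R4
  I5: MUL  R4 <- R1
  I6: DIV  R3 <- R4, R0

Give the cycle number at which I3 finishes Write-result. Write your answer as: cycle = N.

cycle = 11

cycle 1: issue I1 (MUL)
cycle 2: I1 read-ops | issue I2 (INT)
cycle 3: I2 read-ops | issue I3 (ADD)
cycle 4: I2 finished on INT
cycle 5: I2→R2
cycle 6: I1 finished on MUL | issue I4 (DIV)
cycle 7: I1→R0 | I4 read-ops
cycle 8: I3 read-ops | issue I5 (MUL)
cycle 9: I5 read-ops
cycle 10: I3 finished on ADD
cycle 11: I3→R3
cycle 13: I5 finished on MUL
cycle 14: I5→R4
cycle 15: I4 finished on DIV
cycle 16: I4→R2
cycle 17: issue I6 (DIV)
cycle 18: I6 read-ops
cycle 26: I6 finished on DIV
cycle 27: I6→R3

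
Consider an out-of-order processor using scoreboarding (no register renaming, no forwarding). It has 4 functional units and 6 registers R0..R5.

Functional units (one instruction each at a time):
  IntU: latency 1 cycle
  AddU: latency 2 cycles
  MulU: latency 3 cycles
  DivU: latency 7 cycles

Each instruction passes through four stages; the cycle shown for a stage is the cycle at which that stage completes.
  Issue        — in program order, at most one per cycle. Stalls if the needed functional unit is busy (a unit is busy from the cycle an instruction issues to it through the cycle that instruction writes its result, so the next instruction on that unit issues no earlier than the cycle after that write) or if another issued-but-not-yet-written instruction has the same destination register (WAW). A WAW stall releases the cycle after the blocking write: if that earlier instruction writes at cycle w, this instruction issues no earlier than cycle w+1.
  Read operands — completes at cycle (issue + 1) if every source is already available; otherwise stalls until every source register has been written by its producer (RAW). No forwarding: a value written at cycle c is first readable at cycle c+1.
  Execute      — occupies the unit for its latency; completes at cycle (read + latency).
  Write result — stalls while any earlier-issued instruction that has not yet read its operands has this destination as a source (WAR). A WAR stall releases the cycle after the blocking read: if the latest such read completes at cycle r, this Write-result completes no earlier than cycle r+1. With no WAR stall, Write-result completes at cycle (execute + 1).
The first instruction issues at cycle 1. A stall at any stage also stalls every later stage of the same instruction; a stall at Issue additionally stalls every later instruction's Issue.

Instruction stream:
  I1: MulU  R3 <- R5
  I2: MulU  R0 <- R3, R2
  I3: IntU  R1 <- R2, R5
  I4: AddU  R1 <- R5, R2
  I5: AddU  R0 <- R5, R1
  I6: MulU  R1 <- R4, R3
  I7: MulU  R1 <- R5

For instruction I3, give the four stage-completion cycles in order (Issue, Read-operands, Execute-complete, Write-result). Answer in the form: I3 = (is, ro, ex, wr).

I3 = (8, 9, 10, 11)

[1] I1 issues→MulU
[2] I1 reads
[5] I1 exec-done
[6] I1 writes R3
[7] I2 issues→MulU
[8] I2 reads; I3 issues→IntU
[9] I3 reads
[10] I3 exec-done
[11] I2 exec-done; I3 writes R1
[12] I2 writes R0; I4 issues→AddU
[13] I4 reads
[15] I4 exec-done
[16] I4 writes R1
[17] I5 issues→AddU
[18] I5 reads; I6 issues→MulU
[19] I6 reads
[20] I5 exec-done
[21] I5 writes R0
[22] I6 exec-done
[23] I6 writes R1
[24] I7 issues→MulU
[25] I7 reads
[28] I7 exec-done
[29] I7 writes R1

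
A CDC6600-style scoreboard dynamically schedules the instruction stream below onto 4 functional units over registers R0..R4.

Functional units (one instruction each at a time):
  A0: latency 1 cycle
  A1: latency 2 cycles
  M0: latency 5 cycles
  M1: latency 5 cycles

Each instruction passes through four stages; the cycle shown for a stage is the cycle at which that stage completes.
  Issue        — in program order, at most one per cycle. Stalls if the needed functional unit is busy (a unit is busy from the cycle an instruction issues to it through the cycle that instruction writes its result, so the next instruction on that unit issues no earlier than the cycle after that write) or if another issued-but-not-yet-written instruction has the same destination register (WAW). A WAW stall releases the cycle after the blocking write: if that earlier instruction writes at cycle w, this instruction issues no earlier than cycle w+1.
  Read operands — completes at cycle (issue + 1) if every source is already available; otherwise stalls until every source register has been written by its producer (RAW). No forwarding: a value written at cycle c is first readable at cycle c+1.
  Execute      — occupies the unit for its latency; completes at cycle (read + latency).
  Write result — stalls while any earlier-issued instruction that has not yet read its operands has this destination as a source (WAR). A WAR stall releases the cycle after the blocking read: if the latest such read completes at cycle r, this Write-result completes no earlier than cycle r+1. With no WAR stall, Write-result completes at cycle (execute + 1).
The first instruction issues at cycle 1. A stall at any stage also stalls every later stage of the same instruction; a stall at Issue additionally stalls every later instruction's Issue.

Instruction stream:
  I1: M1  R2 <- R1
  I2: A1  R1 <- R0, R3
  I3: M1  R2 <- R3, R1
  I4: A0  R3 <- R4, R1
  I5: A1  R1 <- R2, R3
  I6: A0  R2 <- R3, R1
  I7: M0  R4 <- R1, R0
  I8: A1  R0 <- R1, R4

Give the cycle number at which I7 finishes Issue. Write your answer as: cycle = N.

cycle = 18

c1: I1 dispatched to M1
c2: I1 operands ready | I2 dispatched to A1
c3: I2 operands ready
c5: I2 complete
c6: R1←I2
c7: I1 complete
c8: R2←I1
c9: I3 dispatched to M1
c10: I3 operands ready | I4 dispatched to A0
c11: I4 operands ready | I5 dispatched to A1
c12: I4 complete
c13: R3←I4
c15: I3 complete
c16: R2←I3
c17: I5 operands ready | I6 dispatched to A0
c18: I7 dispatched to M0
c19: I5 complete
c20: R1←I5
c21: I6 operands ready | I7 operands ready | I8 dispatched to A1
c22: I6 complete
c23: R2←I6
c26: I7 complete
c27: R4←I7
c28: I8 operands ready
c30: I8 complete
c31: R0←I8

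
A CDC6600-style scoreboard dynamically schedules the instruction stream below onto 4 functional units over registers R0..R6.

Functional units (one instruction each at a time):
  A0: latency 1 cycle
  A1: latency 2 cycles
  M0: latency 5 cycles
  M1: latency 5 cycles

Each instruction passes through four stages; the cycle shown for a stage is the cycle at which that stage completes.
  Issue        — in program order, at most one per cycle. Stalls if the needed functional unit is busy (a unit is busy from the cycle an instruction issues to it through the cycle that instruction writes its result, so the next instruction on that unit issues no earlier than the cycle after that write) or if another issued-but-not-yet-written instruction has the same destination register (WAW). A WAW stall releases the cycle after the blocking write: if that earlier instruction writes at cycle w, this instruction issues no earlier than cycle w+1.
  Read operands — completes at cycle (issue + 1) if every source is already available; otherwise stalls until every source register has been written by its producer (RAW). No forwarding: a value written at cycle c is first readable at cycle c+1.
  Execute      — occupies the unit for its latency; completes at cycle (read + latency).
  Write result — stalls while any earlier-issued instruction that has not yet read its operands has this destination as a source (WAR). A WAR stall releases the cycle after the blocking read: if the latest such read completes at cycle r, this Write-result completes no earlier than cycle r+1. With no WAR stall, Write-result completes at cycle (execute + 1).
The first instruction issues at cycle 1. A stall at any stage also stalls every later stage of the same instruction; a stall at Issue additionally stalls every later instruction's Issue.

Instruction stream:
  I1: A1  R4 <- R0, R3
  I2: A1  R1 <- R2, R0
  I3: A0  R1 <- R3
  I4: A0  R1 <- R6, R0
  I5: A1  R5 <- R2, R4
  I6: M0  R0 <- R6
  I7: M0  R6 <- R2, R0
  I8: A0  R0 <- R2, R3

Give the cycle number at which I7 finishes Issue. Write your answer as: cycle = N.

[I1] 1/2/4/5
[I2] 6/7/9/10  (struct: A1 busy until I1 writes@5)
[I3] 11/12/13/14  (WAW R1: wait I2 write@10)
[I4] 15/16/17/18  (struct: A0 busy until I3 writes@14)
[I5] 16/17/19/20
[I6] 17/18/23/24
[I7] 25/26/31/32  (struct: M0 busy until I6 writes@24)
[I8] 26/27/28/29

cycle = 25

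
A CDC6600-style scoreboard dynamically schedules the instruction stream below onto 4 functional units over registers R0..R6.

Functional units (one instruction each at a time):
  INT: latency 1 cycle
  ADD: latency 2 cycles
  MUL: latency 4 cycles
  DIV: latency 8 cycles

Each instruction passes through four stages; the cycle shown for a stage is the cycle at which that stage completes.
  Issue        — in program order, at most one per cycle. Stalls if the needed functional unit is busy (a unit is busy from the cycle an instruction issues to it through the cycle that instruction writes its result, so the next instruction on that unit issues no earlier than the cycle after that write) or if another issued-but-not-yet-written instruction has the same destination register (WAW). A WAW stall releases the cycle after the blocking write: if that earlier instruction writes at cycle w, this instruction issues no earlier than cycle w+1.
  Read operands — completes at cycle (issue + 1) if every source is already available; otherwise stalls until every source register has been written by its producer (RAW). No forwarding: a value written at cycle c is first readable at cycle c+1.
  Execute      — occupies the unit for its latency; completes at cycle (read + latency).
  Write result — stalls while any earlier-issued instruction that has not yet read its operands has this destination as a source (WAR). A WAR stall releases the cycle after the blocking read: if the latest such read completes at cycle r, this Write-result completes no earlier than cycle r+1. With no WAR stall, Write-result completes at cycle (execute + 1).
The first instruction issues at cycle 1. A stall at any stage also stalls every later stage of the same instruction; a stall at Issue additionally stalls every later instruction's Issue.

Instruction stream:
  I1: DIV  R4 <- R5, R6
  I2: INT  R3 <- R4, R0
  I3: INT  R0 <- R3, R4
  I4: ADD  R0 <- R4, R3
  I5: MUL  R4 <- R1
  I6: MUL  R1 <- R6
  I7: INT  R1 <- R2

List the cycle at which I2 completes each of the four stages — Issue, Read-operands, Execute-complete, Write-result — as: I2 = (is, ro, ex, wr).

  I1 | 1 | 2 | 10 | 11
  I2 | 2 | 12 | 13 | 14   RAW R4: wait I1 write@11
  I3 | 15 | 16 | 17 | 18   struct: INT busy until I2 writes@14
  I4 | 19 | 20 | 22 | 23   WAW R0: wait I3 write@18
  I5 | 20 | 21 | 25 | 26
  I6 | 27 | 28 | 32 | 33   struct: MUL busy until I5 writes@26
  I7 | 34 | 35 | 36 | 37   WAW R1: wait I6 write@33

I2 = (2, 12, 13, 14)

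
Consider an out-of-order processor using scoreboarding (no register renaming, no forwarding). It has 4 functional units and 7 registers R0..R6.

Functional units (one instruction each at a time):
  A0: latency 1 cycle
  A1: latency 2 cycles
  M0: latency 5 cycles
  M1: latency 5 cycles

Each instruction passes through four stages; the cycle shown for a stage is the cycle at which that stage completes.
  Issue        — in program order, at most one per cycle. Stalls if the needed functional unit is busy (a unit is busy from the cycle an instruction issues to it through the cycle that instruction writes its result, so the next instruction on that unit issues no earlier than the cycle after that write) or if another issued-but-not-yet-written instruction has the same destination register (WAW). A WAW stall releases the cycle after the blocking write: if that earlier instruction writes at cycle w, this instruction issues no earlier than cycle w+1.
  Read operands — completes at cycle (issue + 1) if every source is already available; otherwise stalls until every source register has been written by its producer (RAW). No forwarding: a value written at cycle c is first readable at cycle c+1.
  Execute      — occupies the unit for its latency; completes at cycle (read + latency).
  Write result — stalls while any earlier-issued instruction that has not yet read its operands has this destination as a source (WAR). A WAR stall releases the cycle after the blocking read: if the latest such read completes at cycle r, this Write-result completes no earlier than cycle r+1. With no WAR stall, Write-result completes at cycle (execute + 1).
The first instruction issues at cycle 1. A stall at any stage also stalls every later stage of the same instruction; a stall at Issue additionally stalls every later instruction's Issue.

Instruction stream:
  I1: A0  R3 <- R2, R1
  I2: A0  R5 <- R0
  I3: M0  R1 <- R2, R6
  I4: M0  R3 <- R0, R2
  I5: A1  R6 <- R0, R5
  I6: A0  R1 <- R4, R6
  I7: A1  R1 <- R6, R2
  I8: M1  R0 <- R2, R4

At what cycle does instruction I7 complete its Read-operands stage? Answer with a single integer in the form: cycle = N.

cycle = 24

[I1] 1/2/3/4
[I2] 5/6/7/8  (struct: A0 busy until I1 writes@4)
[I3] 6/7/12/13
[I4] 14/15/20/21  (struct: M0 busy until I3 writes@13)
[I5] 15/16/18/19
[I6] 16/20/21/22  (RAW R6: wait I5 write@19)
[I7] 23/24/26/27  (WAW R1: wait I6 write@22)
[I8] 24/25/30/31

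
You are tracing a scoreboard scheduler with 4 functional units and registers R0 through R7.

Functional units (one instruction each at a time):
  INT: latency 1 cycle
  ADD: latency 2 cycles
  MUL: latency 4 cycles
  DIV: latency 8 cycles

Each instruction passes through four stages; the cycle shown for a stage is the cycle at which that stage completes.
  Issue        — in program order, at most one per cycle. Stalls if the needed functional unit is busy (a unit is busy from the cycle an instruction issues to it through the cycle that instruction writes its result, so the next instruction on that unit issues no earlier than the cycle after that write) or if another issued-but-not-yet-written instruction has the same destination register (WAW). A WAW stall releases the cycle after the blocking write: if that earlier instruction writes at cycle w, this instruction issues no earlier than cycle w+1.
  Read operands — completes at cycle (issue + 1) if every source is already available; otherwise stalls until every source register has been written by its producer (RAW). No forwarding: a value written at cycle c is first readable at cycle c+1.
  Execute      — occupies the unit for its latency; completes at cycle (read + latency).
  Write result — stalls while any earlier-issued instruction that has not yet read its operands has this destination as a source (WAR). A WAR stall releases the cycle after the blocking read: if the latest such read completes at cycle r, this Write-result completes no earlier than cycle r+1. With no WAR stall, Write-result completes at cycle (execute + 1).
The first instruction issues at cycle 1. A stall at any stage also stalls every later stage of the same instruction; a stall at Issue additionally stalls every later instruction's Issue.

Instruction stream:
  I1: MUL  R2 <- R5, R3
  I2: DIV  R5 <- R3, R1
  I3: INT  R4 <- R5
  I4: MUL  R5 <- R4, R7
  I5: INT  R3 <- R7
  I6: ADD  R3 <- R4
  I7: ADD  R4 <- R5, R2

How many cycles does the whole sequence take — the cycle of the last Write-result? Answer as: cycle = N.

cycle 1: I1 issues→MUL
cycle 2: I1 reads | I2 issues→DIV
cycle 3: I2 reads | I3 issues→INT
cycle 6: I1 exec-done
cycle 7: I1 writes R2
cycle 11: I2 exec-done
cycle 12: I2 writes R5
cycle 13: I3 reads | I4 issues→MUL
cycle 14: I3 exec-done
cycle 15: I3 writes R4
cycle 16: I4 reads | I5 issues→INT
cycle 17: I5 reads
cycle 18: I5 exec-done
cycle 19: I5 writes R3
cycle 20: I4 exec-done | I6 issues→ADD
cycle 21: I4 writes R5 | I6 reads
cycle 23: I6 exec-done
cycle 24: I6 writes R3
cycle 25: I7 issues→ADD
cycle 26: I7 reads
cycle 28: I7 exec-done
cycle 29: I7 writes R4

cycle = 29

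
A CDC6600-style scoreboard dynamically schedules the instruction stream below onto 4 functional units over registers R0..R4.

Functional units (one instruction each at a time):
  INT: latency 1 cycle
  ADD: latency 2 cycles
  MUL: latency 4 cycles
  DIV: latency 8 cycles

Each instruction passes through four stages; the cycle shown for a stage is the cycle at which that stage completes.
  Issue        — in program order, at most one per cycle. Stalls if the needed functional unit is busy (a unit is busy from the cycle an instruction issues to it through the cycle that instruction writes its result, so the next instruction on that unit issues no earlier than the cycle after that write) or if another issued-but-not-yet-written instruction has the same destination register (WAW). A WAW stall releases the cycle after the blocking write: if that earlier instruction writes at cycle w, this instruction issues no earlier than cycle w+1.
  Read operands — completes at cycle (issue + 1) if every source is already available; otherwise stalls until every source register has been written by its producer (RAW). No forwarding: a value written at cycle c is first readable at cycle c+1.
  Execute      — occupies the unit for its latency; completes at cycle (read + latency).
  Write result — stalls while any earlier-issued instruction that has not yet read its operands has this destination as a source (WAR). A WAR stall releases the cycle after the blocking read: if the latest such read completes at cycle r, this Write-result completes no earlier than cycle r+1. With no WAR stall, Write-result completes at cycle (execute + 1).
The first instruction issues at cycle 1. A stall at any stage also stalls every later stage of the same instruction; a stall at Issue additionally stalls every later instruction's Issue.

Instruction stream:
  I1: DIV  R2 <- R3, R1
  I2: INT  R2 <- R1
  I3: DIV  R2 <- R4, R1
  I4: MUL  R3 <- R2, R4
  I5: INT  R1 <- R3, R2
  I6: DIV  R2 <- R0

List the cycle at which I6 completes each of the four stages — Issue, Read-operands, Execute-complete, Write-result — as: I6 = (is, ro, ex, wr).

I6 = (27, 28, 36, 37)

cycle 1: I1→DIV
cycle 2: I1 RO
cycle 10: I1 EX
cycle 11: I1 WR R2
cycle 12: I2→INT
cycle 13: I2 RO
cycle 14: I2 EX
cycle 15: I2 WR R2
cycle 16: I3→DIV
cycle 17: I3 RO | I4→MUL
cycle 18: I5→INT
cycle 25: I3 EX
cycle 26: I3 WR R2
cycle 27: I4 RO | I6→DIV
cycle 28: I6 RO
cycle 31: I4 EX
cycle 32: I4 WR R3
cycle 33: I5 RO
cycle 34: I5 EX
cycle 35: I5 WR R1
cycle 36: I6 EX
cycle 37: I6 WR R2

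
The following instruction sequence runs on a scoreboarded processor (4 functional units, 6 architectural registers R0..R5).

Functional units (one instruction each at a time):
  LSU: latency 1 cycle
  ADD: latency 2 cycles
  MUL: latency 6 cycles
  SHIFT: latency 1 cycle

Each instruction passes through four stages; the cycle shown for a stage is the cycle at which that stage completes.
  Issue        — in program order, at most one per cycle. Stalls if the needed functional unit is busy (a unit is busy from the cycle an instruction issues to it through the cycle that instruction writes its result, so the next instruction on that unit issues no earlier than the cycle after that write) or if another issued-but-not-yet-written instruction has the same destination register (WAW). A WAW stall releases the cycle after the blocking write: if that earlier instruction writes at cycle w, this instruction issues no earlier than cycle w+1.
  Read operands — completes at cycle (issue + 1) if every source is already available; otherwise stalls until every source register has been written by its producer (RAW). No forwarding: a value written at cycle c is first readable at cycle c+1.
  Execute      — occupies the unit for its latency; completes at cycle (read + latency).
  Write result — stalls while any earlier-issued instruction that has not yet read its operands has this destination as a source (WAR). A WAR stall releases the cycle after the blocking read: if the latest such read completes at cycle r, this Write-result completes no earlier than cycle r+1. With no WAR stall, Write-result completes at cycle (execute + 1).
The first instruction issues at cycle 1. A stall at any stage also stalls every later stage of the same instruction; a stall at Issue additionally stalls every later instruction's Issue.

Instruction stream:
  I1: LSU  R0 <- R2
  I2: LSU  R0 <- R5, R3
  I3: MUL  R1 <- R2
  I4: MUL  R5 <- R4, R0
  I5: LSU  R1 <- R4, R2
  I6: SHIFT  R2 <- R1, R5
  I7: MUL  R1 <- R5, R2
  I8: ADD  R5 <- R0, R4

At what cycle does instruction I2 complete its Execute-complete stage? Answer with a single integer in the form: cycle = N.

cycle = 7

[1] I1 issues→LSU
[2] I1 reads
[3] I1 exec-done
[4] I1 writes R0
[5] I2 issues→LSU
[6] I2 reads | I3 issues→MUL
[7] I2 exec-done | I3 reads
[8] I2 writes R0
[13] I3 exec-done
[14] I3 writes R1
[15] I4 issues→MUL
[16] I4 reads | I5 issues→LSU
[17] I5 reads | I6 issues→SHIFT
[18] I5 exec-done
[19] I5 writes R1
[22] I4 exec-done
[23] I4 writes R5
[24] I6 reads | I7 issues→MUL
[25] I6 exec-done | I8 issues→ADD
[26] I6 writes R2 | I8 reads
[27] I7 reads
[28] I8 exec-done
[29] I8 writes R5
[33] I7 exec-done
[34] I7 writes R1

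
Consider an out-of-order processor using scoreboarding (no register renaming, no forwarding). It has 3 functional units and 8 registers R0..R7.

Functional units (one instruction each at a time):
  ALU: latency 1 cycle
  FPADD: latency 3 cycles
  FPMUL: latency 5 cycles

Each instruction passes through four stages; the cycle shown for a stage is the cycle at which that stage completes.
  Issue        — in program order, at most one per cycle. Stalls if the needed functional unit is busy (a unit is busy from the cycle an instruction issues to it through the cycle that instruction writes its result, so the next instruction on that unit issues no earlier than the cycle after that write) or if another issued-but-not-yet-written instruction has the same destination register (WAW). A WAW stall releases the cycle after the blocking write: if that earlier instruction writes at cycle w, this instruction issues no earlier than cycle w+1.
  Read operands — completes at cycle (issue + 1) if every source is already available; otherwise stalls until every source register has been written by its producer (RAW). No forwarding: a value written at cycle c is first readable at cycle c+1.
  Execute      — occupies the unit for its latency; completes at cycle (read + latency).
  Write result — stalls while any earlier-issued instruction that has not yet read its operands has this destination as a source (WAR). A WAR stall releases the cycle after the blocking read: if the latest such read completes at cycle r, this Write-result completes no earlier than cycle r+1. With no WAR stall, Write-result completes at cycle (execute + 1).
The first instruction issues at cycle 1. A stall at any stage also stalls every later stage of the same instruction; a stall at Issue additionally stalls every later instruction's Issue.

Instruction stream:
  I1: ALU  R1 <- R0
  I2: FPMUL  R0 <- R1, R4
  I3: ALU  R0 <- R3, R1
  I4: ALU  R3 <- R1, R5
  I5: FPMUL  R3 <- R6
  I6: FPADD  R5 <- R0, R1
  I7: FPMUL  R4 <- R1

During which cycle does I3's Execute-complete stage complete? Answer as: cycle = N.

[1] I1 issues→ALU
[2] I1 reads · I2 issues→FPMUL
[3] I1 exec-done
[4] I1 writes R1
[5] I2 reads
[10] I2 exec-done
[11] I2 writes R0
[12] I3 issues→ALU
[13] I3 reads
[14] I3 exec-done
[15] I3 writes R0
[16] I4 issues→ALU
[17] I4 reads
[18] I4 exec-done
[19] I4 writes R3
[20] I5 issues→FPMUL
[21] I5 reads · I6 issues→FPADD
[22] I6 reads
[25] I6 exec-done
[26] I5 exec-done · I6 writes R5
[27] I5 writes R3
[28] I7 issues→FPMUL
[29] I7 reads
[34] I7 exec-done
[35] I7 writes R4

cycle = 14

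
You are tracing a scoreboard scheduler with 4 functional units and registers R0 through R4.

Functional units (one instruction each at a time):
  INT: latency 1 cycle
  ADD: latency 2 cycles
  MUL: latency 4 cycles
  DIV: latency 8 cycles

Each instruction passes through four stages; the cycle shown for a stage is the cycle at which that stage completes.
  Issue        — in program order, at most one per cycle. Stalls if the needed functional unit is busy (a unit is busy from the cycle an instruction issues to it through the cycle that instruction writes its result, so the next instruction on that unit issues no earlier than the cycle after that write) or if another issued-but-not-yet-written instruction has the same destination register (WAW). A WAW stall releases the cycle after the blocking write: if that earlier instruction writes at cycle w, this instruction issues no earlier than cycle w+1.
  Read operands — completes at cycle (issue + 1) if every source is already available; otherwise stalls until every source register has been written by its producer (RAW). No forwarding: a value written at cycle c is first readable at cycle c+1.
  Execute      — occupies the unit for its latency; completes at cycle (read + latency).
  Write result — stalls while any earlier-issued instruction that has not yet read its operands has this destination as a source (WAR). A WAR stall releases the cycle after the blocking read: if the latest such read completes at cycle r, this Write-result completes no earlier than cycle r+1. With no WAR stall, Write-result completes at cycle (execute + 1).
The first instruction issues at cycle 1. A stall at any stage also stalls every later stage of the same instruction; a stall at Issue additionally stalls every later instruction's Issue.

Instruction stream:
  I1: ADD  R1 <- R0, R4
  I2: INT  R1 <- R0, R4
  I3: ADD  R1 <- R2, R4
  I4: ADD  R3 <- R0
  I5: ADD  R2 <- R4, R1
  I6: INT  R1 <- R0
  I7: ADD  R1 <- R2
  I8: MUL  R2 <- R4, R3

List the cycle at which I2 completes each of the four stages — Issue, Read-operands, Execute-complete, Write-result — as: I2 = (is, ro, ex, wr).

I2 = (6, 7, 8, 9)

[I1] 1/2/4/5
[I2] 6/7/8/9  (WAW R1: wait I1 write@5)
[I3] 10/11/13/14  (WAW R1: wait I2 write@9)
[I4] 15/16/18/19  (struct: ADD busy until I3 writes@14)
[I5] 20/21/23/24  (struct: ADD busy until I4 writes@19)
[I6] 21/22/23/24
[I7] 25/26/28/29  (WAW R1: wait I6 write@24)
[I8] 26/27/31/32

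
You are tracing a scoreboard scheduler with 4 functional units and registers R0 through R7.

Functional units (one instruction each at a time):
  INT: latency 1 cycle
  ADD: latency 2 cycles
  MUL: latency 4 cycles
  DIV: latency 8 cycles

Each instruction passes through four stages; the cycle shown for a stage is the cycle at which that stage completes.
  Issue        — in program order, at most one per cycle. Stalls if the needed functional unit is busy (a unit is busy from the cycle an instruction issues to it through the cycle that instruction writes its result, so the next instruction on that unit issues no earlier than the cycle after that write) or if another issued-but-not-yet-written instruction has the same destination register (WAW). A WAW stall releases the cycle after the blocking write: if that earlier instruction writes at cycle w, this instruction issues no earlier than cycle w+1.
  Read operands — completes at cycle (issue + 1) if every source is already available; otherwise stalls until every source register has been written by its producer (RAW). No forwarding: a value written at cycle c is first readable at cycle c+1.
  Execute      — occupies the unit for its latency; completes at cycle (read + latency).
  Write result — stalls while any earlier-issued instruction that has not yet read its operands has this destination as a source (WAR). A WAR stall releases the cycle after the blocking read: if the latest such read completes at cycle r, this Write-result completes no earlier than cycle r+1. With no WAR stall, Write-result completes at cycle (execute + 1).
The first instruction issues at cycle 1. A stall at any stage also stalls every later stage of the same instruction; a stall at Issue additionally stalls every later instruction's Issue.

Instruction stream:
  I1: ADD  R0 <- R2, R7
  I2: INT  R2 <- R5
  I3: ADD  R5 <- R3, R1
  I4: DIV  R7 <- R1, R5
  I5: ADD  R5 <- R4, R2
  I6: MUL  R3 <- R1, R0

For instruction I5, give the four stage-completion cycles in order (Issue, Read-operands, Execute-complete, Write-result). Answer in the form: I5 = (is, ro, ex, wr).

1) issue 1, read 2, done 4, write 5
2) issue 2, read 3, done 4, write 5
3) issue 6, read 7, done 9, write 10  <struct: ADD busy until I1 writes@5>
4) issue 7, read 11, done 19, write 20  <RAW R5: wait I3 write@10>
5) issue 11, read 12, done 14, write 15  <struct: ADD busy until I3 writes@10>
6) issue 12, read 13, done 17, write 18

I5 = (11, 12, 14, 15)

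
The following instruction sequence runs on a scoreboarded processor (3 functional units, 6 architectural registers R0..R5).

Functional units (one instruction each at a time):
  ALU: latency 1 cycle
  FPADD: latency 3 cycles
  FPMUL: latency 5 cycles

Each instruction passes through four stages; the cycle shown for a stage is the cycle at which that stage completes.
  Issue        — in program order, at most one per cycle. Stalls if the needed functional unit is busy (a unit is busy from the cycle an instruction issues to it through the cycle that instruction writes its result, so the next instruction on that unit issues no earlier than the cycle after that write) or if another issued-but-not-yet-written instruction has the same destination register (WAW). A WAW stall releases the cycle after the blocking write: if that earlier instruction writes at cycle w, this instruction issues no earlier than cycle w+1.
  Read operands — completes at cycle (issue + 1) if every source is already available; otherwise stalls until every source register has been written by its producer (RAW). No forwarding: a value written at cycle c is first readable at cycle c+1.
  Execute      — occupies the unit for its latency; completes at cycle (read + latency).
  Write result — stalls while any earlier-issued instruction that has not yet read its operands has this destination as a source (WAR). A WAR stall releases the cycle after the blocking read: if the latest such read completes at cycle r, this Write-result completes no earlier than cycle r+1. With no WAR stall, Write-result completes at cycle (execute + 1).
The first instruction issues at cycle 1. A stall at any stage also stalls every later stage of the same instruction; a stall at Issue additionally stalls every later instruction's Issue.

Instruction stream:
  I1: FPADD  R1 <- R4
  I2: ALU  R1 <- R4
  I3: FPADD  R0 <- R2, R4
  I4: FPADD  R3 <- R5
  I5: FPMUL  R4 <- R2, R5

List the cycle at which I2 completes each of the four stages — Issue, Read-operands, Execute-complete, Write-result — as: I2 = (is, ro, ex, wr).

I2 = (7, 8, 9, 10)

I1: IS=1 RO=2 EX=5 WR=6
I2: IS=7 RO=8 EX=9 WR=10  [WAW R1: wait I1 write@6]
I3: IS=8 RO=9 EX=12 WR=13
I4: IS=14 RO=15 EX=18 WR=19  [struct: FPADD busy until I3 writes@13]
I5: IS=15 RO=16 EX=21 WR=22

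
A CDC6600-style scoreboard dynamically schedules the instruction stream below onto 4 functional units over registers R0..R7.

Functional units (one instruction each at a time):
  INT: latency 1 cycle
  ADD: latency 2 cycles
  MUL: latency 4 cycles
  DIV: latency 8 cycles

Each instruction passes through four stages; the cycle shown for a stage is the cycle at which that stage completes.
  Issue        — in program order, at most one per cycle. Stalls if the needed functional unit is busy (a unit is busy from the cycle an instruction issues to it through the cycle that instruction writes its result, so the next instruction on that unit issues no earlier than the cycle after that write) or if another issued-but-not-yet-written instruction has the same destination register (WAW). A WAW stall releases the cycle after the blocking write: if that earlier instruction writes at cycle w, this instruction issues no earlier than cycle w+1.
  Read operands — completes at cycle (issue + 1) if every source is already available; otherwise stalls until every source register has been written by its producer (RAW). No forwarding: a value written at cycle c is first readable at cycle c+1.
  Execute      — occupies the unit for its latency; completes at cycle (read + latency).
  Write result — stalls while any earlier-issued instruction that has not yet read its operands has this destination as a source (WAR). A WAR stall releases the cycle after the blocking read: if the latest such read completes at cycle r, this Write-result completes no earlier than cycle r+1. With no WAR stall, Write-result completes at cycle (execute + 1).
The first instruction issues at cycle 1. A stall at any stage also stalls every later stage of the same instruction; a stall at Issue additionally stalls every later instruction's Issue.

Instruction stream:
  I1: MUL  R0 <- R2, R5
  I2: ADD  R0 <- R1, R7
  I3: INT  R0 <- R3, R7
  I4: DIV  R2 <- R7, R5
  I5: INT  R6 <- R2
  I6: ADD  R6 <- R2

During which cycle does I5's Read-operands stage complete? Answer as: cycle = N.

cycle 1: I1 dispatched to MUL
cycle 2: I1 operands ready
cycle 6: I1 complete
cycle 7: R0←I1
cycle 8: I2 dispatched to ADD
cycle 9: I2 operands ready
cycle 11: I2 complete
cycle 12: R0←I2
cycle 13: I3 dispatched to INT
cycle 14: I3 operands ready | I4 dispatched to DIV
cycle 15: I3 complete | I4 operands ready
cycle 16: R0←I3
cycle 17: I5 dispatched to INT
cycle 23: I4 complete
cycle 24: R2←I4
cycle 25: I5 operands ready
cycle 26: I5 complete
cycle 27: R6←I5
cycle 28: I6 dispatched to ADD
cycle 29: I6 operands ready
cycle 31: I6 complete
cycle 32: R6←I6

cycle = 25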